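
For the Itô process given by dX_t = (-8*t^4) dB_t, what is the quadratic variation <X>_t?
<X>_t = 64*t^9/9

For an Itô process dX_t = a(t) dt + b(t) dB_t, the quadratic variation is <X>_t = int_0^t b(s)^2 ds (the drift term does not contribute). Here b(s) = -8*s^4, so
  b(s)^2 = 64*s^8.
Integrating from 0 to t:
  <X>_t = int_0^t (64*s^8) ds = 64*t^9/9.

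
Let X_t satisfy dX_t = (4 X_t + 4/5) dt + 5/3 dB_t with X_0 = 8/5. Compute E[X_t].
E[X_t] = 9*exp(4*t)/5 - 1/5

Taking expectations and using E[dB_t] = 0, the mean m(t) = E[X_t] satisfies the ODE m'(t) = a m(t) + b with m(0) = x_0. With a = 4, b = 4/5, x_0 = 8/5, the solution is
  m(t) = x_0 * exp(a t) + (b/a) * (exp(a t) - 1)
       = (8/5) * exp(4 t) + ((4/5)/4) * (exp(4 t) - 1)
       = 9*exp(4*t)/5 - 1/5.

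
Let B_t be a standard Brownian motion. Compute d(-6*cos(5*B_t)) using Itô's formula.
d(-6*cos(5*B_t)) = (75*cos(5*B_t)) dt + (30*sin(5*B_t)) dB_t

Itô's formula for f(B_t) gives d f(B_t) = f'(B_t) dB_t + (1/2) f''(B_t) dt. Compute derivatives of f(x) = -6*cos(5*x):
  f'(x)  = 30*sin(5*x)
  f''(x) = 150*cos(5*x)
Substitute x = B_t and multiply the f'' term by 1/2:
  drift     = (1/2) * (150*cos(5*x)) evaluated at B_t = 75*cos(5*B_t)
  diffusion = (30*sin(5*x)) evaluated at B_t = 30*sin(5*B_t)
Therefore d(-6*cos(5*B_t)) = (75*cos(5*B_t)) dt + (30*sin(5*B_t)) dB_t.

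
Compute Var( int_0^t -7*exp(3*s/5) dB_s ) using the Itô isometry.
Var = 245*exp(6*t/5)/6 - 245/6

The Itô integral of a deterministic integrand f(s) has mean 0 because each increment f(s) * (B_{s+ds} - B_s) has mean 0. By the Itô isometry:
  Var( int_0^t f(s) dB_s ) = E[ (int_0^t f(s) dB_s)^2 ] = int_0^t f(s)^2 ds.
Here f(s) = -7*exp(3*s/5), so f(s)^2 = 49*exp(6*s/5). Integrate:
  int_0^t (49*exp(6*s/5)) ds = 245*exp(6*t/5)/6 - 245/6.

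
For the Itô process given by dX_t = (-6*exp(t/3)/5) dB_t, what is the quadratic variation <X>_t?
<X>_t = 54*exp(2*t/3)/25 - 54/25

For an Itô process dX_t = a(t) dt + b(t) dB_t, the quadratic variation is <X>_t = int_0^t b(s)^2 ds (the drift term does not contribute). Here b(s) = -6*exp(s/3)/5, so
  b(s)^2 = 36*exp(2*s/3)/25.
Integrating from 0 to t:
  <X>_t = int_0^t (36*exp(2*s/3)/25) ds = 54*exp(2*t/3)/25 - 54/25.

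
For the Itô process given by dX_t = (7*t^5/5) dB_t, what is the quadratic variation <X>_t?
<X>_t = 49*t^11/275

For an Itô process dX_t = a(t) dt + b(t) dB_t, the quadratic variation is <X>_t = int_0^t b(s)^2 ds (the drift term does not contribute). Here b(s) = 7*s^5/5, so
  b(s)^2 = 49*s^10/25.
Integrating from 0 to t:
  <X>_t = int_0^t (49*s^10/25) ds = 49*t^11/275.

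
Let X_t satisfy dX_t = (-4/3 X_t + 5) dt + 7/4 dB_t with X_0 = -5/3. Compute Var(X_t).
Var(X_t) = 147/128 - 147*exp(-8*t/3)/128

The variance V(t) = Var(X_t) satisfies V'(t) = 2 a V(t) + c^2 with V(0) = 0 (drift coefficient is linear in X, diffusion is constant). With a = -4/3, c = 7/4, the solution is
  V(t) = (c^2 / (2 a)) * (exp(2 a t) - 1)
       = ((7/4)^2 / (2*(-4/3))) * (exp((-8/3) t) - 1)
       = 147/128 - 147*exp(-8*t/3)/128.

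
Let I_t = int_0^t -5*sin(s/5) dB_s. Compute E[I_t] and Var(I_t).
E[I_t] = 0; Var(I_t) = 25*t/2 - 125*sin(2*t/5)/4

The Itô integral of a deterministic integrand f(s) has mean 0 because each increment f(s) * (B_{s+ds} - B_s) has mean 0. By the Itô isometry:
  Var( int_0^t f(s) dB_s ) = E[ (int_0^t f(s) dB_s)^2 ] = int_0^t f(s)^2 ds.
Here f(s) = -5*sin(s/5), so f(s)^2 = 25*sin(s/5)^2. Integrate:
  int_0^t (25*sin(s/5)^2) ds = 25*t/2 - 125*sin(2*t/5)/4.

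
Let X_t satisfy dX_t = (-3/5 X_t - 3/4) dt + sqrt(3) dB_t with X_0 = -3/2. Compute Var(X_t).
Var(X_t) = 5/2 - 5*exp(-6*t/5)/2

The variance V(t) = Var(X_t) satisfies V'(t) = 2 a V(t) + c^2 with V(0) = 0 (drift coefficient is linear in X, diffusion is constant). With a = -3/5, c = sqrt(3), the solution is
  V(t) = (c^2 / (2 a)) * (exp(2 a t) - 1)
       = (sqrt(3)^2 / (2*(-3/5))) * (exp((-6/5) t) - 1)
       = 5/2 - 5*exp(-6*t/5)/2.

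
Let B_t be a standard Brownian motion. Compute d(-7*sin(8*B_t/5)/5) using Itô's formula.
d(-7*sin(8*B_t/5)/5) = (224*sin(8*B_t/5)/125) dt + (-56*cos(8*B_t/5)/25) dB_t

Itô's formula for f(B_t) gives d f(B_t) = f'(B_t) dB_t + (1/2) f''(B_t) dt. Compute derivatives of f(x) = -7*sin(8*x/5)/5:
  f'(x)  = -56*cos(8*x/5)/25
  f''(x) = 448*sin(8*x/5)/125
Substitute x = B_t and multiply the f'' term by 1/2:
  drift     = (1/2) * (448*sin(8*x/5)/125) evaluated at B_t = 224*sin(8*B_t/5)/125
  diffusion = (-56*cos(8*x/5)/25) evaluated at B_t = -56*cos(8*B_t/5)/25
Therefore d(-7*sin(8*B_t/5)/5) = (224*sin(8*B_t/5)/125) dt + (-56*cos(8*B_t/5)/25) dB_t.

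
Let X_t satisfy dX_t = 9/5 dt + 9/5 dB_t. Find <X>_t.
<X>_t = 81*t/25

For an Itô process dX_t = a(t) dt + b(t) dB_t, the quadratic variation is <X>_t = int_0^t b(s)^2 ds (the drift term does not contribute). Here b(s) = 9/5, so
  b(s)^2 = 81/25.
Integrating from 0 to t:
  <X>_t = int_0^t (81/25) ds = 81*t/25.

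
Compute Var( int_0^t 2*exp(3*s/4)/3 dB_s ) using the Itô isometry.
Var = 8*exp(3*t/2)/27 - 8/27

The Itô integral of a deterministic integrand f(s) has mean 0 because each increment f(s) * (B_{s+ds} - B_s) has mean 0. By the Itô isometry:
  Var( int_0^t f(s) dB_s ) = E[ (int_0^t f(s) dB_s)^2 ] = int_0^t f(s)^2 ds.
Here f(s) = 2*exp(3*s/4)/3, so f(s)^2 = 4*exp(3*s/2)/9. Integrate:
  int_0^t (4*exp(3*s/2)/9) ds = 8*exp(3*t/2)/27 - 8/27.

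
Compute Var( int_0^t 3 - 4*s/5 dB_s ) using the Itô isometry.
Var = t*(16*t^2 - 180*t + 675)/75

The Itô integral of a deterministic integrand f(s) has mean 0 because each increment f(s) * (B_{s+ds} - B_s) has mean 0. By the Itô isometry:
  Var( int_0^t f(s) dB_s ) = E[ (int_0^t f(s) dB_s)^2 ] = int_0^t f(s)^2 ds.
Here f(s) = 3 - 4*s/5, so f(s)^2 = (4*s - 15)^2/25. Integrate:
  int_0^t ((4*s - 15)^2/25) ds = t*(16*t^2 - 180*t + 675)/75.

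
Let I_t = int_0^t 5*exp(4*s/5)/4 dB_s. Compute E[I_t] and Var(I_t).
E[I_t] = 0; Var(I_t) = 125*exp(8*t/5)/128 - 125/128

The Itô integral of a deterministic integrand f(s) has mean 0 because each increment f(s) * (B_{s+ds} - B_s) has mean 0. By the Itô isometry:
  Var( int_0^t f(s) dB_s ) = E[ (int_0^t f(s) dB_s)^2 ] = int_0^t f(s)^2 ds.
Here f(s) = 5*exp(4*s/5)/4, so f(s)^2 = 25*exp(8*s/5)/16. Integrate:
  int_0^t (25*exp(8*s/5)/16) ds = 125*exp(8*t/5)/128 - 125/128.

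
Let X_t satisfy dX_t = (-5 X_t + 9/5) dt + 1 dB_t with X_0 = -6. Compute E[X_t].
E[X_t] = 9/25 - 159*exp(-5*t)/25

Taking expectations and using E[dB_t] = 0, the mean m(t) = E[X_t] satisfies the ODE m'(t) = a m(t) + b with m(0) = x_0. With a = -5, b = 9/5, x_0 = -6, the solution is
  m(t) = x_0 * exp(a t) + (b/a) * (exp(a t) - 1)
       = (-6) * exp((-5) t) + ((9/5)/(-5)) * (exp((-5) t) - 1)
       = 9/25 - 159*exp(-5*t)/25.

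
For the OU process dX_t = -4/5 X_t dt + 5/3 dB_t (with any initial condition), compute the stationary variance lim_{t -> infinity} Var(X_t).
lim Var(X_t) = 125/72

The OU SDE dX = -theta X dt + sigma dB admits the integrating factor exp(theta t): d(exp(theta t) X_t) = sigma exp(theta t) dB_t. Integrating from 0 to t gives X_t = x_0 * exp(-theta t) + sigma * int_0^t exp(-theta (t-s)) dB_s for any initial x_0. The Itô integral has variance (by the Itô isometry) sigma^2 * int_0^t exp(-2 theta (t - s)) ds = sigma^2 * (1 - exp(-2 theta t)) / (2 theta), independent of x_0.
With theta = 4/5, sigma = 5/3:
  Var(X_t) = (5/3)^2 * (1 - exp(-2*4/5 t)) / (2 * 4/5) = 125/72 - 125*exp(-8*t/5)/72.
As t -> infinity, exp(-2*4/5 t) -> 0, so the stationary variance is sigma^2 / (2 theta) = 125/72.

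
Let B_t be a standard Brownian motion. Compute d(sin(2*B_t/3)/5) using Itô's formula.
d(sin(2*B_t/3)/5) = (-2*sin(2*B_t/3)/45) dt + (2*cos(2*B_t/3)/15) dB_t

Itô's formula for f(B_t) gives d f(B_t) = f'(B_t) dB_t + (1/2) f''(B_t) dt. Compute derivatives of f(x) = sin(2*x/3)/5:
  f'(x)  = 2*cos(2*x/3)/15
  f''(x) = -4*sin(2*x/3)/45
Substitute x = B_t and multiply the f'' term by 1/2:
  drift     = (1/2) * (-4*sin(2*x/3)/45) evaluated at B_t = -2*sin(2*B_t/3)/45
  diffusion = (2*cos(2*x/3)/15) evaluated at B_t = 2*cos(2*B_t/3)/15
Therefore d(sin(2*B_t/3)/5) = (-2*sin(2*B_t/3)/45) dt + (2*cos(2*B_t/3)/15) dB_t.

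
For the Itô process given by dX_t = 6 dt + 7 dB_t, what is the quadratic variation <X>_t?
<X>_t = 49*t

For an Itô process dX_t = a(t) dt + b(t) dB_t, the quadratic variation is <X>_t = int_0^t b(s)^2 ds (the drift term does not contribute). Here b(s) = 7, so
  b(s)^2 = 49.
Integrating from 0 to t:
  <X>_t = int_0^t (49) ds = 49*t.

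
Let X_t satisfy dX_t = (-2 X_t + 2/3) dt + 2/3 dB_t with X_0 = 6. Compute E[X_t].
E[X_t] = 1/3 + 17*exp(-2*t)/3

Taking expectations and using E[dB_t] = 0, the mean m(t) = E[X_t] satisfies the ODE m'(t) = a m(t) + b with m(0) = x_0. With a = -2, b = 2/3, x_0 = 6, the solution is
  m(t) = x_0 * exp(a t) + (b/a) * (exp(a t) - 1)
       = 6 * exp((-2) t) + ((2/3)/(-2)) * (exp((-2) t) - 1)
       = 1/3 + 17*exp(-2*t)/3.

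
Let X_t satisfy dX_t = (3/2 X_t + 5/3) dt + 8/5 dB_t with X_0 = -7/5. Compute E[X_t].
E[X_t] = -13*exp(3*t/2)/45 - 10/9

Taking expectations and using E[dB_t] = 0, the mean m(t) = E[X_t] satisfies the ODE m'(t) = a m(t) + b with m(0) = x_0. With a = 3/2, b = 5/3, x_0 = -7/5, the solution is
  m(t) = x_0 * exp(a t) + (b/a) * (exp(a t) - 1)
       = (-7/5) * exp((3/2) t) + ((5/3)/(3/2)) * (exp((3/2) t) - 1)
       = -13*exp(3*t/2)/45 - 10/9.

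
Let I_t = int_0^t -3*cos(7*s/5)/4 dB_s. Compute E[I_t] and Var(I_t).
E[I_t] = 0; Var(I_t) = 9*t/32 + 45*sin(14*t/5)/448

The Itô integral of a deterministic integrand f(s) has mean 0 because each increment f(s) * (B_{s+ds} - B_s) has mean 0. By the Itô isometry:
  Var( int_0^t f(s) dB_s ) = E[ (int_0^t f(s) dB_s)^2 ] = int_0^t f(s)^2 ds.
Here f(s) = -3*cos(7*s/5)/4, so f(s)^2 = 9*cos(7*s/5)^2/16. Integrate:
  int_0^t (9*cos(7*s/5)^2/16) ds = 9*t/32 + 45*sin(14*t/5)/448.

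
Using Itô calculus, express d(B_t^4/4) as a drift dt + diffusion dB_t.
d(B_t^4/4) = (3*B_t^2/2) dt + (B_t^3) dB_t

Itô's formula for f(B_t) gives d f(B_t) = f'(B_t) dB_t + (1/2) f''(B_t) dt. Compute derivatives of f(x) = x^4/4:
  f'(x)  = x^3
  f''(x) = 3*x^2
Substitute x = B_t and multiply the f'' term by 1/2:
  drift     = (1/2) * (3*x^2) evaluated at B_t = 3*B_t^2/2
  diffusion = (x^3) evaluated at B_t = B_t^3
Therefore d(B_t^4/4) = (3*B_t^2/2) dt + (B_t^3) dB_t.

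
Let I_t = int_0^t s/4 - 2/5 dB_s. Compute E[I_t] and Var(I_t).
E[I_t] = 0; Var(I_t) = t*(25*t^2 - 120*t + 192)/1200

The Itô integral of a deterministic integrand f(s) has mean 0 because each increment f(s) * (B_{s+ds} - B_s) has mean 0. By the Itô isometry:
  Var( int_0^t f(s) dB_s ) = E[ (int_0^t f(s) dB_s)^2 ] = int_0^t f(s)^2 ds.
Here f(s) = s/4 - 2/5, so f(s)^2 = (5*s - 8)^2/400. Integrate:
  int_0^t ((5*s - 8)^2/400) ds = t*(25*t^2 - 120*t + 192)/1200.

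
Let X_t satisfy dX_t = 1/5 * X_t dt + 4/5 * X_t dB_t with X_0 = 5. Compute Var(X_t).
Var(X_t) = 25*(exp(16*t/25) - 1)*exp(2*t/5)

For GBM dX = mu X dt + sigma X dB with X_0 = x_0, apply Itô to Y = log X: dY = (mu - sigma^2/2) dt + sigma dB, so Y_t = log(x_0) + (mu - sigma^2/2) t + sigma B_t and hence X_t = x_0 * exp((mu - sigma^2/2) t + sigma B_t).
With mu = 1/5, sigma = 4/5, x_0 = 5, this gives:
  X_t = 5 * exp((-3/25) * t + (4/5) * B_t).
Since sigma*B_t ~ Normal(0, sigma^2 t), E[exp(sigma*B_t)] = exp(sigma^2 t / 2); so E[X_t] = x_0 * exp((mu - sigma^2/2) t) * exp(sigma^2 t / 2) = x_0 * exp(mu t) = 5*exp(t/5).
Var(X_t) = E[X_t^2] - (E[X_t])^2 = x_0^2 * exp(2 mu t) * (exp(sigma^2 t) - 1) = 25*(exp(16*t/25) - 1)*exp(2*t/5).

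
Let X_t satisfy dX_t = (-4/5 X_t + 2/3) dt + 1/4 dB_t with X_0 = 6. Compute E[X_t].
E[X_t] = 5/6 + 31*exp(-4*t/5)/6

Taking expectations and using E[dB_t] = 0, the mean m(t) = E[X_t] satisfies the ODE m'(t) = a m(t) + b with m(0) = x_0. With a = -4/5, b = 2/3, x_0 = 6, the solution is
  m(t) = x_0 * exp(a t) + (b/a) * (exp(a t) - 1)
       = 6 * exp((-4/5) t) + ((2/3)/(-4/5)) * (exp((-4/5) t) - 1)
       = 5/6 + 31*exp(-4*t/5)/6.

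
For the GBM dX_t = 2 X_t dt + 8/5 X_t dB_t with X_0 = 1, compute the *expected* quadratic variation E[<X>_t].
E[<X>_t] = 16*exp(164*t/25)/41 - 16/41

<X>_t = int_0^t ((8/5) * X_s)^2 ds. Taking expectation inside the integral: E[<X>_t] = (8/5)^2 * int_0^t E[X_s^2] ds. For GBM, E[X_s^2] = x_0^2 * exp((2 mu + sigma^2) s). Integrating:
  E[<X>_t] = (8/5)^2 * 1^2 * (exp((2*2 + (8/5)^2) t) - 1) / (2*2 + (8/5)^2)
           = (8/5)^2 * 1^2 * (exp((164/25) t) - 1) / (164/25) = 16*exp(164*t/25)/41 - 16/41.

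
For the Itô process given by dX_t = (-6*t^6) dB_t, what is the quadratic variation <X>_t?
<X>_t = 36*t^13/13

For an Itô process dX_t = a(t) dt + b(t) dB_t, the quadratic variation is <X>_t = int_0^t b(s)^2 ds (the drift term does not contribute). Here b(s) = -6*s^6, so
  b(s)^2 = 36*s^12.
Integrating from 0 to t:
  <X>_t = int_0^t (36*s^12) ds = 36*t^13/13.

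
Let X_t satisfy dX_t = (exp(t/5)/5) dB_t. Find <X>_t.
<X>_t = exp(2*t/5)/10 - 1/10

For an Itô process dX_t = a(t) dt + b(t) dB_t, the quadratic variation is <X>_t = int_0^t b(s)^2 ds (the drift term does not contribute). Here b(s) = exp(s/5)/5, so
  b(s)^2 = exp(2*s/5)/25.
Integrating from 0 to t:
  <X>_t = int_0^t (exp(2*s/5)/25) ds = exp(2*t/5)/10 - 1/10.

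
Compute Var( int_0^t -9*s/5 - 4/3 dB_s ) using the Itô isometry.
Var = t*(243*t^2 + 540*t + 400)/225

The Itô integral of a deterministic integrand f(s) has mean 0 because each increment f(s) * (B_{s+ds} - B_s) has mean 0. By the Itô isometry:
  Var( int_0^t f(s) dB_s ) = E[ (int_0^t f(s) dB_s)^2 ] = int_0^t f(s)^2 ds.
Here f(s) = -9*s/5 - 4/3, so f(s)^2 = (27*s + 20)^2/225. Integrate:
  int_0^t ((27*s + 20)^2/225) ds = t*(243*t^2 + 540*t + 400)/225.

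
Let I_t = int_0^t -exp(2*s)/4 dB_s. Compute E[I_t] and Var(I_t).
E[I_t] = 0; Var(I_t) = exp(4*t)/64 - 1/64

The Itô integral of a deterministic integrand f(s) has mean 0 because each increment f(s) * (B_{s+ds} - B_s) has mean 0. By the Itô isometry:
  Var( int_0^t f(s) dB_s ) = E[ (int_0^t f(s) dB_s)^2 ] = int_0^t f(s)^2 ds.
Here f(s) = -exp(2*s)/4, so f(s)^2 = exp(4*s)/16. Integrate:
  int_0^t (exp(4*s)/16) ds = exp(4*t)/64 - 1/64.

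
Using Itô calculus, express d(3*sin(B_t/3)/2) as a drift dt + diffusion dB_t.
d(3*sin(B_t/3)/2) = (-sin(B_t/3)/12) dt + (cos(B_t/3)/2) dB_t

Itô's formula for f(B_t) gives d f(B_t) = f'(B_t) dB_t + (1/2) f''(B_t) dt. Compute derivatives of f(x) = 3*sin(x/3)/2:
  f'(x)  = cos(x/3)/2
  f''(x) = -sin(x/3)/6
Substitute x = B_t and multiply the f'' term by 1/2:
  drift     = (1/2) * (-sin(x/3)/6) evaluated at B_t = -sin(B_t/3)/12
  diffusion = (cos(x/3)/2) evaluated at B_t = cos(B_t/3)/2
Therefore d(3*sin(B_t/3)/2) = (-sin(B_t/3)/12) dt + (cos(B_t/3)/2) dB_t.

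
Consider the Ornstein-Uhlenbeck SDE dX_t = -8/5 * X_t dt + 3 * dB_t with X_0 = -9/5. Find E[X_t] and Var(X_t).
E[X_t] = -9*exp(-8*t/5)/5; Var(X_t) = 45/16 - 45*exp(-16*t/5)/16

The OU SDE dX = -theta X dt + sigma dB admits the integrating factor exp(theta t): d(exp(theta t) X_t) = sigma exp(theta t) dB_t. Integrating from 0 to t:
  X_t = x_0 * exp(-theta t) + sigma * int_0^t exp(-theta (t-s)) dB_s.
The Itô integral has mean 0 and (by the Itô isometry) variance sigma^2 * int_0^t exp(-2 theta (t - s)) ds = sigma^2 * (1 - exp(-2 theta t)) / (2 theta).
With theta = 8/5, sigma = 3, x_0 = -9/5:
  E[X_t] = -9/5 * exp(-8/5 t) = -9*exp(-8*t/5)/5
  Var(X_t) = (3)^2 * (1 - exp(-2*8/5 t)) / (2 * 8/5) = 45/16 - 45*exp(-16*t/5)/16.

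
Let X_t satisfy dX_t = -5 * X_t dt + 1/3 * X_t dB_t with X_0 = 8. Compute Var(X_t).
Var(X_t) = (64*exp(t/9) - 64)*exp(-10*t)

For GBM dX = mu X dt + sigma X dB with X_0 = x_0, apply Itô to Y = log X: dY = (mu - sigma^2/2) dt + sigma dB, so Y_t = log(x_0) + (mu - sigma^2/2) t + sigma B_t and hence X_t = x_0 * exp((mu - sigma^2/2) t + sigma B_t).
With mu = -5, sigma = 1/3, x_0 = 8, this gives:
  X_t = 8 * exp((-91/18) * t + (1/3) * B_t).
Since sigma*B_t ~ Normal(0, sigma^2 t), E[exp(sigma*B_t)] = exp(sigma^2 t / 2); so E[X_t] = x_0 * exp((mu - sigma^2/2) t) * exp(sigma^2 t / 2) = x_0 * exp(mu t) = 8*exp(-5*t).
Var(X_t) = E[X_t^2] - (E[X_t])^2 = x_0^2 * exp(2 mu t) * (exp(sigma^2 t) - 1) = (64*exp(t/9) - 64)*exp(-10*t).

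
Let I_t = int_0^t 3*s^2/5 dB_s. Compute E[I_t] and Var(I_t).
E[I_t] = 0; Var(I_t) = 9*t^5/125

The Itô integral of a deterministic integrand f(s) has mean 0 because each increment f(s) * (B_{s+ds} - B_s) has mean 0. By the Itô isometry:
  Var( int_0^t f(s) dB_s ) = E[ (int_0^t f(s) dB_s)^2 ] = int_0^t f(s)^2 ds.
Here f(s) = 3*s^2/5, so f(s)^2 = 9*s^4/25. Integrate:
  int_0^t (9*s^4/25) ds = 9*t^5/125.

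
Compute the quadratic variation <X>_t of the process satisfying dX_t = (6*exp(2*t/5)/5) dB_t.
<X>_t = 9*exp(4*t/5)/5 - 9/5

For an Itô process dX_t = a(t) dt + b(t) dB_t, the quadratic variation is <X>_t = int_0^t b(s)^2 ds (the drift term does not contribute). Here b(s) = 6*exp(2*s/5)/5, so
  b(s)^2 = 36*exp(4*s/5)/25.
Integrating from 0 to t:
  <X>_t = int_0^t (36*exp(4*s/5)/25) ds = 9*exp(4*t/5)/5 - 9/5.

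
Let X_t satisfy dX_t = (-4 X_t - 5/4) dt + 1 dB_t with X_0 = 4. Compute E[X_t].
E[X_t] = -5/16 + 69*exp(-4*t)/16

Taking expectations and using E[dB_t] = 0, the mean m(t) = E[X_t] satisfies the ODE m'(t) = a m(t) + b with m(0) = x_0. With a = -4, b = -5/4, x_0 = 4, the solution is
  m(t) = x_0 * exp(a t) + (b/a) * (exp(a t) - 1)
       = 4 * exp((-4) t) + ((-5/4)/(-4)) * (exp((-4) t) - 1)
       = -5/16 + 69*exp(-4*t)/16.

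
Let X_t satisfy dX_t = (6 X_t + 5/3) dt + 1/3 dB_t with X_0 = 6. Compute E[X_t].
E[X_t] = 113*exp(6*t)/18 - 5/18

Taking expectations and using E[dB_t] = 0, the mean m(t) = E[X_t] satisfies the ODE m'(t) = a m(t) + b with m(0) = x_0. With a = 6, b = 5/3, x_0 = 6, the solution is
  m(t) = x_0 * exp(a t) + (b/a) * (exp(a t) - 1)
       = 6 * exp(6 t) + ((5/3)/6) * (exp(6 t) - 1)
       = 113*exp(6*t)/18 - 5/18.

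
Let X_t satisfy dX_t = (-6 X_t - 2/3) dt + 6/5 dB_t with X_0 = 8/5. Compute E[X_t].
E[X_t] = -1/9 + 77*exp(-6*t)/45

Taking expectations and using E[dB_t] = 0, the mean m(t) = E[X_t] satisfies the ODE m'(t) = a m(t) + b with m(0) = x_0. With a = -6, b = -2/3, x_0 = 8/5, the solution is
  m(t) = x_0 * exp(a t) + (b/a) * (exp(a t) - 1)
       = (8/5) * exp((-6) t) + ((-2/3)/(-6)) * (exp((-6) t) - 1)
       = -1/9 + 77*exp(-6*t)/45.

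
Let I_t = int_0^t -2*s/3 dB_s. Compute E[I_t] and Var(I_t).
E[I_t] = 0; Var(I_t) = 4*t^3/27

The Itô integral of a deterministic integrand f(s) has mean 0 because each increment f(s) * (B_{s+ds} - B_s) has mean 0. By the Itô isometry:
  Var( int_0^t f(s) dB_s ) = E[ (int_0^t f(s) dB_s)^2 ] = int_0^t f(s)^2 ds.
Here f(s) = -2*s/3, so f(s)^2 = 4*s^2/9. Integrate:
  int_0^t (4*s^2/9) ds = 4*t^3/27.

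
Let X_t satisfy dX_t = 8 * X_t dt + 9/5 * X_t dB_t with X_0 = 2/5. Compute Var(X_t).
Var(X_t) = 4*(exp(81*t/25) - 1)*exp(16*t)/25

For GBM dX = mu X dt + sigma X dB with X_0 = x_0, apply Itô to Y = log X: dY = (mu - sigma^2/2) dt + sigma dB, so Y_t = log(x_0) + (mu - sigma^2/2) t + sigma B_t and hence X_t = x_0 * exp((mu - sigma^2/2) t + sigma B_t).
With mu = 8, sigma = 9/5, x_0 = 2/5, this gives:
  X_t = 2/5 * exp((319/50) * t + (9/5) * B_t).
Since sigma*B_t ~ Normal(0, sigma^2 t), E[exp(sigma*B_t)] = exp(sigma^2 t / 2); so E[X_t] = x_0 * exp((mu - sigma^2/2) t) * exp(sigma^2 t / 2) = x_0 * exp(mu t) = 2*exp(8*t)/5.
Var(X_t) = E[X_t^2] - (E[X_t])^2 = x_0^2 * exp(2 mu t) * (exp(sigma^2 t) - 1) = 4*(exp(81*t/25) - 1)*exp(16*t)/25.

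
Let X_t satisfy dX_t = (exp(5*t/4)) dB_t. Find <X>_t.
<X>_t = 2*exp(5*t/2)/5 - 2/5

For an Itô process dX_t = a(t) dt + b(t) dB_t, the quadratic variation is <X>_t = int_0^t b(s)^2 ds (the drift term does not contribute). Here b(s) = exp(5*s/4), so
  b(s)^2 = exp(5*s/2).
Integrating from 0 to t:
  <X>_t = int_0^t (exp(5*s/2)) ds = 2*exp(5*t/2)/5 - 2/5.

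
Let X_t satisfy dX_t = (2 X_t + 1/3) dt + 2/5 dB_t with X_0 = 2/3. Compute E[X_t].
E[X_t] = 5*exp(2*t)/6 - 1/6

Taking expectations and using E[dB_t] = 0, the mean m(t) = E[X_t] satisfies the ODE m'(t) = a m(t) + b with m(0) = x_0. With a = 2, b = 1/3, x_0 = 2/3, the solution is
  m(t) = x_0 * exp(a t) + (b/a) * (exp(a t) - 1)
       = (2/3) * exp(2 t) + ((1/3)/2) * (exp(2 t) - 1)
       = 5*exp(2*t)/6 - 1/6.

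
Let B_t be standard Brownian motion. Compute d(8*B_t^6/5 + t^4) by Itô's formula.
d(8*B_t^6/5 + t^4) = (24*B_t^4 + 4*t^3) dt + (48*B_t^5/5) dB_t

Itô's formula for f(t, x): d f(t, B_t) = (f_t + (1/2) f_xx) dt + f_x dB_t. Compute partials of f(t, x) = t^4 + 8*x^6/5:
  f_t(t,x)  = 4*t^3
  f_x(t,x)  = 48*x^5/5
  f_xx(t,x) = 48*x^4
Assemble drift = f_t + (1/2) f_xx = 4*t^3 + 24*x^4 and diffusion = f_x = 48*x^5/5. Substituting x = B_t:
  d(8*B_t^6/5 + t^4) = (24*B_t^4 + 4*t^3) dt + (48*B_t^5/5) dB_t.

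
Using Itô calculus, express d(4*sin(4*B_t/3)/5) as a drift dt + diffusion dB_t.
d(4*sin(4*B_t/3)/5) = (-32*sin(4*B_t/3)/45) dt + (16*cos(4*B_t/3)/15) dB_t

Itô's formula for f(B_t) gives d f(B_t) = f'(B_t) dB_t + (1/2) f''(B_t) dt. Compute derivatives of f(x) = 4*sin(4*x/3)/5:
  f'(x)  = 16*cos(4*x/3)/15
  f''(x) = -64*sin(4*x/3)/45
Substitute x = B_t and multiply the f'' term by 1/2:
  drift     = (1/2) * (-64*sin(4*x/3)/45) evaluated at B_t = -32*sin(4*B_t/3)/45
  diffusion = (16*cos(4*x/3)/15) evaluated at B_t = 16*cos(4*B_t/3)/15
Therefore d(4*sin(4*B_t/3)/5) = (-32*sin(4*B_t/3)/45) dt + (16*cos(4*B_t/3)/15) dB_t.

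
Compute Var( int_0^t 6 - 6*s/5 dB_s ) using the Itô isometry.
Var = 12*t*(t^2 - 15*t + 75)/25

The Itô integral of a deterministic integrand f(s) has mean 0 because each increment f(s) * (B_{s+ds} - B_s) has mean 0. By the Itô isometry:
  Var( int_0^t f(s) dB_s ) = E[ (int_0^t f(s) dB_s)^2 ] = int_0^t f(s)^2 ds.
Here f(s) = 6 - 6*s/5, so f(s)^2 = 36*(s - 5)^2/25. Integrate:
  int_0^t (36*(s - 5)^2/25) ds = 12*t*(t^2 - 15*t + 75)/25.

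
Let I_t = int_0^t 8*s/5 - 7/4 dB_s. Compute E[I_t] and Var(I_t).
E[I_t] = 0; Var(I_t) = t*(1024*t^2 - 3360*t + 3675)/1200

The Itô integral of a deterministic integrand f(s) has mean 0 because each increment f(s) * (B_{s+ds} - B_s) has mean 0. By the Itô isometry:
  Var( int_0^t f(s) dB_s ) = E[ (int_0^t f(s) dB_s)^2 ] = int_0^t f(s)^2 ds.
Here f(s) = 8*s/5 - 7/4, so f(s)^2 = (32*s - 35)^2/400. Integrate:
  int_0^t ((32*s - 35)^2/400) ds = t*(1024*t^2 - 3360*t + 3675)/1200.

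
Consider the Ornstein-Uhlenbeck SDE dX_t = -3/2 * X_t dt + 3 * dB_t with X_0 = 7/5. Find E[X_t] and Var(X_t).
E[X_t] = 7*exp(-3*t/2)/5; Var(X_t) = 3 - 3*exp(-3*t)

The OU SDE dX = -theta X dt + sigma dB admits the integrating factor exp(theta t): d(exp(theta t) X_t) = sigma exp(theta t) dB_t. Integrating from 0 to t:
  X_t = x_0 * exp(-theta t) + sigma * int_0^t exp(-theta (t-s)) dB_s.
The Itô integral has mean 0 and (by the Itô isometry) variance sigma^2 * int_0^t exp(-2 theta (t - s)) ds = sigma^2 * (1 - exp(-2 theta t)) / (2 theta).
With theta = 3/2, sigma = 3, x_0 = 7/5:
  E[X_t] = 7/5 * exp(-3/2 t) = 7*exp(-3*t/2)/5
  Var(X_t) = (3)^2 * (1 - exp(-2*3/2 t)) / (2 * 3/2) = 3 - 3*exp(-3*t).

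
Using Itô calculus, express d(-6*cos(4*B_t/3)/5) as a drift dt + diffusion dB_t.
d(-6*cos(4*B_t/3)/5) = (16*cos(4*B_t/3)/15) dt + (8*sin(4*B_t/3)/5) dB_t

Itô's formula for f(B_t) gives d f(B_t) = f'(B_t) dB_t + (1/2) f''(B_t) dt. Compute derivatives of f(x) = -6*cos(4*x/3)/5:
  f'(x)  = 8*sin(4*x/3)/5
  f''(x) = 32*cos(4*x/3)/15
Substitute x = B_t and multiply the f'' term by 1/2:
  drift     = (1/2) * (32*cos(4*x/3)/15) evaluated at B_t = 16*cos(4*B_t/3)/15
  diffusion = (8*sin(4*x/3)/5) evaluated at B_t = 8*sin(4*B_t/3)/5
Therefore d(-6*cos(4*B_t/3)/5) = (16*cos(4*B_t/3)/15) dt + (8*sin(4*B_t/3)/5) dB_t.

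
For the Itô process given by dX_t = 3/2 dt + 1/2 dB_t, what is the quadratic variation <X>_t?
<X>_t = t/4

For an Itô process dX_t = a(t) dt + b(t) dB_t, the quadratic variation is <X>_t = int_0^t b(s)^2 ds (the drift term does not contribute). Here b(s) = 1/2, so
  b(s)^2 = 1/4.
Integrating from 0 to t:
  <X>_t = int_0^t (1/4) ds = t/4.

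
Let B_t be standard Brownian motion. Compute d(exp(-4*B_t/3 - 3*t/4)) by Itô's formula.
d(exp(-4*B_t/3 - 3*t/4)) = (5*exp(-4*B_t/3 - 3*t/4)/36) dt + (-4*exp(-4*B_t/3 - 3*t/4)/3) dB_t

Itô's formula for f(t, x): d f(t, B_t) = (f_t + (1/2) f_xx) dt + f_x dB_t. Compute partials of f(t, x) = exp(-3*t/4 - 4*x/3):
  f_t(t,x)  = -3*exp(-3*t/4 - 4*x/3)/4
  f_x(t,x)  = -4*exp(-3*t/4 - 4*x/3)/3
  f_xx(t,x) = 16*exp(-3*t/4 - 4*x/3)/9
Assemble drift = f_t + (1/2) f_xx = 5*exp(-3*t/4 - 4*x/3)/36 and diffusion = f_x = -4*exp(-3*t/4 - 4*x/3)/3. Substituting x = B_t:
  d(exp(-4*B_t/3 - 3*t/4)) = (5*exp(-4*B_t/3 - 3*t/4)/36) dt + (-4*exp(-4*B_t/3 - 3*t/4)/3) dB_t.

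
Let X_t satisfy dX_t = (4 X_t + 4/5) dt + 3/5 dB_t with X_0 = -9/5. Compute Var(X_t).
Var(X_t) = 9*exp(8*t)/200 - 9/200

The variance V(t) = Var(X_t) satisfies V'(t) = 2 a V(t) + c^2 with V(0) = 0 (drift coefficient is linear in X, diffusion is constant). With a = 4, c = 3/5, the solution is
  V(t) = (c^2 / (2 a)) * (exp(2 a t) - 1)
       = ((3/5)^2 / (2*4)) * (exp(8 t) - 1)
       = 9*exp(8*t)/200 - 9/200.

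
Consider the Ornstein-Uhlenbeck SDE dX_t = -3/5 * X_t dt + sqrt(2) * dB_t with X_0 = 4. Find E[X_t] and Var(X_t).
E[X_t] = 4*exp(-3*t/5); Var(X_t) = 5/3 - 5*exp(-6*t/5)/3

The OU SDE dX = -theta X dt + sigma dB admits the integrating factor exp(theta t): d(exp(theta t) X_t) = sigma exp(theta t) dB_t. Integrating from 0 to t:
  X_t = x_0 * exp(-theta t) + sigma * int_0^t exp(-theta (t-s)) dB_s.
The Itô integral has mean 0 and (by the Itô isometry) variance sigma^2 * int_0^t exp(-2 theta (t - s)) ds = sigma^2 * (1 - exp(-2 theta t)) / (2 theta).
With theta = 3/5, sigma = sqrt(2), x_0 = 4:
  E[X_t] = 4 * exp(-3/5 t) = 4*exp(-3*t/5)
  Var(X_t) = (sqrt(2))^2 * (1 - exp(-2*3/5 t)) / (2 * 3/5) = 5/3 - 5*exp(-6*t/5)/3.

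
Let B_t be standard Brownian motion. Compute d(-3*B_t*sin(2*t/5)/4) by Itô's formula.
d(-3*B_t*sin(2*t/5)/4) = (-3*B_t*cos(2*t/5)/10) dt + (-3*sin(2*t/5)/4) dB_t

Itô's formula for f(t, x): d f(t, B_t) = (f_t + (1/2) f_xx) dt + f_x dB_t. Compute partials of f(t, x) = -3*x*sin(2*t/5)/4:
  f_t(t,x)  = -3*x*cos(2*t/5)/10
  f_x(t,x)  = -3*sin(2*t/5)/4
  f_xx(t,x) = 0
Assemble drift = f_t + (1/2) f_xx = -3*x*cos(2*t/5)/10 and diffusion = f_x = -3*sin(2*t/5)/4. Substituting x = B_t:
  d(-3*B_t*sin(2*t/5)/4) = (-3*B_t*cos(2*t/5)/10) dt + (-3*sin(2*t/5)/4) dB_t.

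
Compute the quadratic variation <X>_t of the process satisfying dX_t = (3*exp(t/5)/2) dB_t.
<X>_t = 45*exp(2*t/5)/8 - 45/8

For an Itô process dX_t = a(t) dt + b(t) dB_t, the quadratic variation is <X>_t = int_0^t b(s)^2 ds (the drift term does not contribute). Here b(s) = 3*exp(s/5)/2, so
  b(s)^2 = 9*exp(2*s/5)/4.
Integrating from 0 to t:
  <X>_t = int_0^t (9*exp(2*s/5)/4) ds = 45*exp(2*t/5)/8 - 45/8.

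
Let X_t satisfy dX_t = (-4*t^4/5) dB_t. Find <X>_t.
<X>_t = 16*t^9/225

For an Itô process dX_t = a(t) dt + b(t) dB_t, the quadratic variation is <X>_t = int_0^t b(s)^2 ds (the drift term does not contribute). Here b(s) = -4*s^4/5, so
  b(s)^2 = 16*s^8/25.
Integrating from 0 to t:
  <X>_t = int_0^t (16*s^8/25) ds = 16*t^9/225.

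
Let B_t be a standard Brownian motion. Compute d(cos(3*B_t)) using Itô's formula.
d(cos(3*B_t)) = (-9*cos(3*B_t)/2) dt + (-3*sin(3*B_t)) dB_t

Itô's formula for f(B_t) gives d f(B_t) = f'(B_t) dB_t + (1/2) f''(B_t) dt. Compute derivatives of f(x) = cos(3*x):
  f'(x)  = -3*sin(3*x)
  f''(x) = -9*cos(3*x)
Substitute x = B_t and multiply the f'' term by 1/2:
  drift     = (1/2) * (-9*cos(3*x)) evaluated at B_t = -9*cos(3*B_t)/2
  diffusion = (-3*sin(3*x)) evaluated at B_t = -3*sin(3*B_t)
Therefore d(cos(3*B_t)) = (-9*cos(3*B_t)/2) dt + (-3*sin(3*B_t)) dB_t.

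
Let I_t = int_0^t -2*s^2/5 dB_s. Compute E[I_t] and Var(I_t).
E[I_t] = 0; Var(I_t) = 4*t^5/125

The Itô integral of a deterministic integrand f(s) has mean 0 because each increment f(s) * (B_{s+ds} - B_s) has mean 0. By the Itô isometry:
  Var( int_0^t f(s) dB_s ) = E[ (int_0^t f(s) dB_s)^2 ] = int_0^t f(s)^2 ds.
Here f(s) = -2*s^2/5, so f(s)^2 = 4*s^4/25. Integrate:
  int_0^t (4*s^4/25) ds = 4*t^5/125.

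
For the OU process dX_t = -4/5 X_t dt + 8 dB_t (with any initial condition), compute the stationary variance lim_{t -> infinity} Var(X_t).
lim Var(X_t) = 40

The OU SDE dX = -theta X dt + sigma dB admits the integrating factor exp(theta t): d(exp(theta t) X_t) = sigma exp(theta t) dB_t. Integrating from 0 to t gives X_t = x_0 * exp(-theta t) + sigma * int_0^t exp(-theta (t-s)) dB_s for any initial x_0. The Itô integral has variance (by the Itô isometry) sigma^2 * int_0^t exp(-2 theta (t - s)) ds = sigma^2 * (1 - exp(-2 theta t)) / (2 theta), independent of x_0.
With theta = 4/5, sigma = 8:
  Var(X_t) = (8)^2 * (1 - exp(-2*4/5 t)) / (2 * 4/5) = 40 - 40*exp(-8*t/5).
As t -> infinity, exp(-2*4/5 t) -> 0, so the stationary variance is sigma^2 / (2 theta) = 40.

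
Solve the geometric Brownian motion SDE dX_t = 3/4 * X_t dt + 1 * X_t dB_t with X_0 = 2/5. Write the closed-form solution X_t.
X_t = 2/5 * exp((1/4) * t + (1) * B_t)

For GBM dX = mu X dt + sigma X dB with X_0 = x_0, apply Itô to Y = log X: dY = (mu - sigma^2/2) dt + sigma dB, so Y_t = log(x_0) + (mu - sigma^2/2) t + sigma B_t and hence X_t = x_0 * exp((mu - sigma^2/2) t + sigma B_t).
With mu = 3/4, sigma = 1, x_0 = 2/5, this gives:
  X_t = 2/5 * exp((1/4) * t + (1) * B_t).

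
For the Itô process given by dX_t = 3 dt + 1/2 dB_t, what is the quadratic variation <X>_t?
<X>_t = t/4

For an Itô process dX_t = a(t) dt + b(t) dB_t, the quadratic variation is <X>_t = int_0^t b(s)^2 ds (the drift term does not contribute). Here b(s) = 1/2, so
  b(s)^2 = 1/4.
Integrating from 0 to t:
  <X>_t = int_0^t (1/4) ds = t/4.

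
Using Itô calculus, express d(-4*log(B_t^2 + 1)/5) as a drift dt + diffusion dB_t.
d(-4*log(B_t^2 + 1)/5) = (4*(B_t^2 - 1)/(5*(B_t^2 + 1)^2)) dt + (-8*B_t/(5*B_t^2 + 5)) dB_t

Itô's formula for f(B_t) gives d f(B_t) = f'(B_t) dB_t + (1/2) f''(B_t) dt. Compute derivatives of f(x) = -4*log(x^2 + 1)/5:
  f'(x)  = -8*x/(5*x^2 + 5)
  f''(x) = 8*(x^2 - 1)/(5*(x^2 + 1)^2)
Substitute x = B_t and multiply the f'' term by 1/2:
  drift     = (1/2) * (8*(x^2 - 1)/(5*(x^2 + 1)^2)) evaluated at B_t = 4*(B_t^2 - 1)/(5*(B_t^2 + 1)^2)
  diffusion = (-8*x/(5*x^2 + 5)) evaluated at B_t = -8*B_t/(5*B_t^2 + 5)
Therefore d(-4*log(B_t^2 + 1)/5) = (4*(B_t^2 - 1)/(5*(B_t^2 + 1)^2)) dt + (-8*B_t/(5*B_t^2 + 5)) dB_t.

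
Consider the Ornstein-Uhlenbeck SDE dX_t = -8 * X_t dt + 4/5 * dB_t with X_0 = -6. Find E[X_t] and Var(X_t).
E[X_t] = -6*exp(-8*t); Var(X_t) = 1/25 - exp(-16*t)/25

The OU SDE dX = -theta X dt + sigma dB admits the integrating factor exp(theta t): d(exp(theta t) X_t) = sigma exp(theta t) dB_t. Integrating from 0 to t:
  X_t = x_0 * exp(-theta t) + sigma * int_0^t exp(-theta (t-s)) dB_s.
The Itô integral has mean 0 and (by the Itô isometry) variance sigma^2 * int_0^t exp(-2 theta (t - s)) ds = sigma^2 * (1 - exp(-2 theta t)) / (2 theta).
With theta = 8, sigma = 4/5, x_0 = -6:
  E[X_t] = -6 * exp(-8 t) = -6*exp(-8*t)
  Var(X_t) = (4/5)^2 * (1 - exp(-2*8 t)) / (2 * 8) = 1/25 - exp(-16*t)/25.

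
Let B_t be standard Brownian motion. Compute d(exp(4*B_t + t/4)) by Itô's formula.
d(exp(4*B_t + t/4)) = (33*exp(4*B_t + t/4)/4) dt + (4*exp(4*B_t + t/4)) dB_t

Itô's formula for f(t, x): d f(t, B_t) = (f_t + (1/2) f_xx) dt + f_x dB_t. Compute partials of f(t, x) = exp(t/4 + 4*x):
  f_t(t,x)  = exp(t/4 + 4*x)/4
  f_x(t,x)  = 4*exp(t/4 + 4*x)
  f_xx(t,x) = 16*exp(t/4 + 4*x)
Assemble drift = f_t + (1/2) f_xx = 33*exp(t/4 + 4*x)/4 and diffusion = f_x = 4*exp(t/4 + 4*x). Substituting x = B_t:
  d(exp(4*B_t + t/4)) = (33*exp(4*B_t + t/4)/4) dt + (4*exp(4*B_t + t/4)) dB_t.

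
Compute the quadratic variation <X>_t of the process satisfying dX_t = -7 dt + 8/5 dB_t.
<X>_t = 64*t/25

For an Itô process dX_t = a(t) dt + b(t) dB_t, the quadratic variation is <X>_t = int_0^t b(s)^2 ds (the drift term does not contribute). Here b(s) = 8/5, so
  b(s)^2 = 64/25.
Integrating from 0 to t:
  <X>_t = int_0^t (64/25) ds = 64*t/25.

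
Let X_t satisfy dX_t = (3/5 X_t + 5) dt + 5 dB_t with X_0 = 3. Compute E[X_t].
E[X_t] = 34*exp(3*t/5)/3 - 25/3

Taking expectations and using E[dB_t] = 0, the mean m(t) = E[X_t] satisfies the ODE m'(t) = a m(t) + b with m(0) = x_0. With a = 3/5, b = 5, x_0 = 3, the solution is
  m(t) = x_0 * exp(a t) + (b/a) * (exp(a t) - 1)
       = 3 * exp((3/5) t) + (5/(3/5)) * (exp((3/5) t) - 1)
       = 34*exp(3*t/5)/3 - 25/3.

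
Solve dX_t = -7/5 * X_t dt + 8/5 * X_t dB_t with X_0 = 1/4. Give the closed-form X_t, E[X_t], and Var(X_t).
X_t = 1/4 * exp((-67/25) t + (8/5) B_t); E[X_t] = exp(-7*t/5)/4; Var(X_t) = (exp(64*t/25) - 1)*exp(-14*t/5)/16

For GBM dX = mu X dt + sigma X dB with X_0 = x_0, apply Itô to Y = log X: dY = (mu - sigma^2/2) dt + sigma dB, so Y_t = log(x_0) + (mu - sigma^2/2) t + sigma B_t and hence X_t = x_0 * exp((mu - sigma^2/2) t + sigma B_t).
With mu = -7/5, sigma = 8/5, x_0 = 1/4, this gives:
  X_t = 1/4 * exp((-67/25) * t + (8/5) * B_t).
Since sigma*B_t ~ Normal(0, sigma^2 t), E[exp(sigma*B_t)] = exp(sigma^2 t / 2); so E[X_t] = x_0 * exp((mu - sigma^2/2) t) * exp(sigma^2 t / 2) = x_0 * exp(mu t) = exp(-7*t/5)/4.
Var(X_t) = E[X_t^2] - (E[X_t])^2 = x_0^2 * exp(2 mu t) * (exp(sigma^2 t) - 1) = (exp(64*t/25) - 1)*exp(-14*t/5)/16.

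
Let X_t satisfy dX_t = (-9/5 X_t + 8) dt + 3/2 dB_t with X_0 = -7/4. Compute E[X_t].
E[X_t] = 40/9 - 223*exp(-9*t/5)/36

Taking expectations and using E[dB_t] = 0, the mean m(t) = E[X_t] satisfies the ODE m'(t) = a m(t) + b with m(0) = x_0. With a = -9/5, b = 8, x_0 = -7/4, the solution is
  m(t) = x_0 * exp(a t) + (b/a) * (exp(a t) - 1)
       = (-7/4) * exp((-9/5) t) + (8/(-9/5)) * (exp((-9/5) t) - 1)
       = 40/9 - 223*exp(-9*t/5)/36.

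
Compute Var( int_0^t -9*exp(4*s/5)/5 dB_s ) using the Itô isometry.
Var = 81*exp(8*t/5)/40 - 81/40

The Itô integral of a deterministic integrand f(s) has mean 0 because each increment f(s) * (B_{s+ds} - B_s) has mean 0. By the Itô isometry:
  Var( int_0^t f(s) dB_s ) = E[ (int_0^t f(s) dB_s)^2 ] = int_0^t f(s)^2 ds.
Here f(s) = -9*exp(4*s/5)/5, so f(s)^2 = 81*exp(8*s/5)/25. Integrate:
  int_0^t (81*exp(8*s/5)/25) ds = 81*exp(8*t/5)/40 - 81/40.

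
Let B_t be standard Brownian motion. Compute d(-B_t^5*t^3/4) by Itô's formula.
d(-B_t^5*t^3/4) = (B_t^3*t^2*(-3*B_t^2 - 10*t)/4) dt + (-5*B_t^4*t^3/4) dB_t

Itô's formula for f(t, x): d f(t, B_t) = (f_t + (1/2) f_xx) dt + f_x dB_t. Compute partials of f(t, x) = -t^3*x^5/4:
  f_t(t,x)  = -3*t^2*x^5/4
  f_x(t,x)  = -5*t^3*x^4/4
  f_xx(t,x) = -5*t^3*x^3
Assemble drift = f_t + (1/2) f_xx = t^2*x^3*(-10*t - 3*x^2)/4 and diffusion = f_x = -5*t^3*x^4/4. Substituting x = B_t:
  d(-B_t^5*t^3/4) = (B_t^3*t^2*(-3*B_t^2 - 10*t)/4) dt + (-5*B_t^4*t^3/4) dB_t.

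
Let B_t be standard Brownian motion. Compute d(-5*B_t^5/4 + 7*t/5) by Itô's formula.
d(-5*B_t^5/4 + 7*t/5) = (7/5 - 25*B_t^3/2) dt + (-25*B_t^4/4) dB_t

Itô's formula for f(t, x): d f(t, B_t) = (f_t + (1/2) f_xx) dt + f_x dB_t. Compute partials of f(t, x) = 7*t/5 - 5*x^5/4:
  f_t(t,x)  = 7/5
  f_x(t,x)  = -25*x^4/4
  f_xx(t,x) = -25*x^3
Assemble drift = f_t + (1/2) f_xx = 7/5 - 25*x^3/2 and diffusion = f_x = -25*x^4/4. Substituting x = B_t:
  d(-5*B_t^5/4 + 7*t/5) = (7/5 - 25*B_t^3/2) dt + (-25*B_t^4/4) dB_t.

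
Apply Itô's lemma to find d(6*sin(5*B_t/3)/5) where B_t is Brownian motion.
d(6*sin(5*B_t/3)/5) = (-5*sin(5*B_t/3)/3) dt + (2*cos(5*B_t/3)) dB_t

Itô's formula for f(B_t) gives d f(B_t) = f'(B_t) dB_t + (1/2) f''(B_t) dt. Compute derivatives of f(x) = 6*sin(5*x/3)/5:
  f'(x)  = 2*cos(5*x/3)
  f''(x) = -10*sin(5*x/3)/3
Substitute x = B_t and multiply the f'' term by 1/2:
  drift     = (1/2) * (-10*sin(5*x/3)/3) evaluated at B_t = -5*sin(5*B_t/3)/3
  diffusion = (2*cos(5*x/3)) evaluated at B_t = 2*cos(5*B_t/3)
Therefore d(6*sin(5*B_t/3)/5) = (-5*sin(5*B_t/3)/3) dt + (2*cos(5*B_t/3)) dB_t.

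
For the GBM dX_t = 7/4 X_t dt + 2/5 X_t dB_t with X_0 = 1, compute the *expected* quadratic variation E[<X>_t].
E[<X>_t] = 8*exp(183*t/50)/183 - 8/183

<X>_t = int_0^t ((2/5) * X_s)^2 ds. Taking expectation inside the integral: E[<X>_t] = (2/5)^2 * int_0^t E[X_s^2] ds. For GBM, E[X_s^2] = x_0^2 * exp((2 mu + sigma^2) s). Integrating:
  E[<X>_t] = (2/5)^2 * 1^2 * (exp((2*(7/4) + (2/5)^2) t) - 1) / (2*(7/4) + (2/5)^2)
           = (2/5)^2 * 1^2 * (exp((183/50) t) - 1) / (183/50) = 8*exp(183*t/50)/183 - 8/183.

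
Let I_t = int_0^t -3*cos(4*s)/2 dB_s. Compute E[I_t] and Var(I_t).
E[I_t] = 0; Var(I_t) = 9*t/8 + 9*sin(4*t)*cos(4*t)/32

The Itô integral of a deterministic integrand f(s) has mean 0 because each increment f(s) * (B_{s+ds} - B_s) has mean 0. By the Itô isometry:
  Var( int_0^t f(s) dB_s ) = E[ (int_0^t f(s) dB_s)^2 ] = int_0^t f(s)^2 ds.
Here f(s) = -3*cos(4*s)/2, so f(s)^2 = 9*cos(4*s)^2/4. Integrate:
  int_0^t (9*cos(4*s)^2/4) ds = 9*t/8 + 9*sin(4*t)*cos(4*t)/32.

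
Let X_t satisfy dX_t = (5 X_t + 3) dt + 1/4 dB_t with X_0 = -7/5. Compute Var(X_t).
Var(X_t) = exp(10*t)/160 - 1/160

The variance V(t) = Var(X_t) satisfies V'(t) = 2 a V(t) + c^2 with V(0) = 0 (drift coefficient is linear in X, diffusion is constant). With a = 5, c = 1/4, the solution is
  V(t) = (c^2 / (2 a)) * (exp(2 a t) - 1)
       = ((1/4)^2 / (2*5)) * (exp(10 t) - 1)
       = exp(10*t)/160 - 1/160.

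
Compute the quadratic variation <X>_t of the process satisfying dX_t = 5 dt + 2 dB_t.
<X>_t = 4*t

For an Itô process dX_t = a(t) dt + b(t) dB_t, the quadratic variation is <X>_t = int_0^t b(s)^2 ds (the drift term does not contribute). Here b(s) = 2, so
  b(s)^2 = 4.
Integrating from 0 to t:
  <X>_t = int_0^t (4) ds = 4*t.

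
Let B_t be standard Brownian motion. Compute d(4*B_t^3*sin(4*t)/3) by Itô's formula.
d(4*B_t^3*sin(4*t)/3) = (4*B_t*(4*B_t^2*cos(4*t)/3 + sin(4*t))) dt + (4*B_t^2*sin(4*t)) dB_t

Itô's formula for f(t, x): d f(t, B_t) = (f_t + (1/2) f_xx) dt + f_x dB_t. Compute partials of f(t, x) = 4*x^3*sin(4*t)/3:
  f_t(t,x)  = 16*x^3*cos(4*t)/3
  f_x(t,x)  = 4*x^2*sin(4*t)
  f_xx(t,x) = 8*x*sin(4*t)
Assemble drift = f_t + (1/2) f_xx = 4*x*(4*x^2*cos(4*t)/3 + sin(4*t)) and diffusion = f_x = 4*x^2*sin(4*t). Substituting x = B_t:
  d(4*B_t^3*sin(4*t)/3) = (4*B_t*(4*B_t^2*cos(4*t)/3 + sin(4*t))) dt + (4*B_t^2*sin(4*t)) dB_t.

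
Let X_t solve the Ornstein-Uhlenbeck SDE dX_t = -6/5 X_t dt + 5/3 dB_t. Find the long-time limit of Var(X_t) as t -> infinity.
lim Var(X_t) = 125/108

The OU SDE dX = -theta X dt + sigma dB admits the integrating factor exp(theta t): d(exp(theta t) X_t) = sigma exp(theta t) dB_t. Integrating from 0 to t gives X_t = x_0 * exp(-theta t) + sigma * int_0^t exp(-theta (t-s)) dB_s for any initial x_0. The Itô integral has variance (by the Itô isometry) sigma^2 * int_0^t exp(-2 theta (t - s)) ds = sigma^2 * (1 - exp(-2 theta t)) / (2 theta), independent of x_0.
With theta = 6/5, sigma = 5/3:
  Var(X_t) = (5/3)^2 * (1 - exp(-2*6/5 t)) / (2 * 6/5) = 125/108 - 125*exp(-12*t/5)/108.
As t -> infinity, exp(-2*6/5 t) -> 0, so the stationary variance is sigma^2 / (2 theta) = 125/108.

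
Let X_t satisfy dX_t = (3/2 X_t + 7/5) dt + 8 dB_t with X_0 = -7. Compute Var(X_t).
Var(X_t) = 64*exp(3*t)/3 - 64/3

The variance V(t) = Var(X_t) satisfies V'(t) = 2 a V(t) + c^2 with V(0) = 0 (drift coefficient is linear in X, diffusion is constant). With a = 3/2, c = 8, the solution is
  V(t) = (c^2 / (2 a)) * (exp(2 a t) - 1)
       = (8^2 / (2*(3/2))) * (exp(3 t) - 1)
       = 64*exp(3*t)/3 - 64/3.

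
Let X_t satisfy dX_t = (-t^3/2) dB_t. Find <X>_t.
<X>_t = t^7/28

For an Itô process dX_t = a(t) dt + b(t) dB_t, the quadratic variation is <X>_t = int_0^t b(s)^2 ds (the drift term does not contribute). Here b(s) = -s^3/2, so
  b(s)^2 = s^6/4.
Integrating from 0 to t:
  <X>_t = int_0^t (s^6/4) ds = t^7/28.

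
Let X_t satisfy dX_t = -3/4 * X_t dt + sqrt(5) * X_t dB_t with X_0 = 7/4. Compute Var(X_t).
Var(X_t) = (49*exp(5*t) - 49)*exp(-3*t/2)/16

For GBM dX = mu X dt + sigma X dB with X_0 = x_0, apply Itô to Y = log X: dY = (mu - sigma^2/2) dt + sigma dB, so Y_t = log(x_0) + (mu - sigma^2/2) t + sigma B_t and hence X_t = x_0 * exp((mu - sigma^2/2) t + sigma B_t).
With mu = -3/4, sigma = sqrt(5), x_0 = 7/4, this gives:
  X_t = 7/4 * exp((-13/4) * t + (sqrt(5)) * B_t).
Since sigma*B_t ~ Normal(0, sigma^2 t), E[exp(sigma*B_t)] = exp(sigma^2 t / 2); so E[X_t] = x_0 * exp((mu - sigma^2/2) t) * exp(sigma^2 t / 2) = x_0 * exp(mu t) = 7*exp(-3*t/4)/4.
Var(X_t) = E[X_t^2] - (E[X_t])^2 = x_0^2 * exp(2 mu t) * (exp(sigma^2 t) - 1) = (49*exp(5*t) - 49)*exp(-3*t/2)/16.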